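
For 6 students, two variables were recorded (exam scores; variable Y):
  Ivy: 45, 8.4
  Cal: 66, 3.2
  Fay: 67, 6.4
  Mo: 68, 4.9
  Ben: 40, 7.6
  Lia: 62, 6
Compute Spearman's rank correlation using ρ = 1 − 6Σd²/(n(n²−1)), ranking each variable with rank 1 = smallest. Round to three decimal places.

Ranks of variable 1: 2, 4, 5, 6, 1, 3
Ranks of variable 2: 6, 1, 4, 2, 5, 3
d = r₁ − r₂: -4, 3, 1, 4, -4, 0
d²: 16, 9, 1, 16, 16, 0; Σd² = 58
ρ = 1 − 6·58/(6·35) = 1 − 348/210 = -0.657

-0.657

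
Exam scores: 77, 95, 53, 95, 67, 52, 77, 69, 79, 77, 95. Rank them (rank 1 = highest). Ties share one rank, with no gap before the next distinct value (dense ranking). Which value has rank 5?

67

Sorted (descending): 95, 95, 95, 79, 77, 77, 77, 69, 67, 53, 52
The 3 values of 95 share dense rank 1.
The 3 values of 77 share dense rank 3.
Remaining distinct values take the next consecutive integers.
Rank 5 → value 67.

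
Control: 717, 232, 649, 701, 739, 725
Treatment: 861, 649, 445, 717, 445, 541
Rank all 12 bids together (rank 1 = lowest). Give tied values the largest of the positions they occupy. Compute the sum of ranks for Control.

44

Sorted (ascending): 232, 445, 445, 541, 649, 649, 701, 717, 717, 725, 739, 861
The 2 values of 445 occupy positions 2–3 → each gets rank 3.
The 2 values of 649 occupy positions 5–6 → each gets rank 6.
The 2 values of 717 occupy positions 8–9 → each gets rank 9.
Control values → pooled ranks: 717→9, 232→1, 649→6, 701→7, 739→11, 725→10
Rank sum = 9 + 1 + 6 + 7 + 11 + 10 = 44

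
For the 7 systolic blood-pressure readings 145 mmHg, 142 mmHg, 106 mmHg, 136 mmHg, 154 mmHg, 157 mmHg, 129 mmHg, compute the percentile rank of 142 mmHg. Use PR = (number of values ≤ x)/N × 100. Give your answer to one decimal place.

N = 7.
Strictly below 142: 3. Equal to 142: 1.
PR = 4/7 × 100 = 57.1

57.1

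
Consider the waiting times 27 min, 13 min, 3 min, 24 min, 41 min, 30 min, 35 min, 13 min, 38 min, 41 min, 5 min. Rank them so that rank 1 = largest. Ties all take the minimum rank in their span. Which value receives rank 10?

5

Sorted (descending): 41, 41, 38, 35, 30, 27, 24, 13, 13, 5, 3
The 2 values of 41 occupy positions 1–2 → each gets rank 1.
The 2 values of 13 occupy positions 8–9 → each gets rank 8.
Rank 10 → value 5.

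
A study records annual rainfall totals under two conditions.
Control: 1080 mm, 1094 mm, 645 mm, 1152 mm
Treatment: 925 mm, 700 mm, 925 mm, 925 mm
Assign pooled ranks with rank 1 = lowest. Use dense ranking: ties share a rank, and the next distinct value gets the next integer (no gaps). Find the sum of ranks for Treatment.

Sorted (ascending): 645, 700, 925, 925, 925, 1080, 1094, 1152
The 3 values of 925 share dense rank 3.
Remaining distinct values take the next consecutive integers.
Treatment values → pooled ranks: 925→3, 700→2, 925→3, 925→3
Rank sum = 3 + 2 + 3 + 3 = 11

11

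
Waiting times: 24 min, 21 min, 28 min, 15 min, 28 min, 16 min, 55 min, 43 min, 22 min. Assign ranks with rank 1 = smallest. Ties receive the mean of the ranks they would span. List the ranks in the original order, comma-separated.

Sorted (ascending): 15, 16, 21, 22, 24, 28, 28, 43, 55
The 2 values of 28 occupy positions 6–7 → average rank (6+7)/2 = 6.5.

5, 3, 6.5, 1, 6.5, 2, 9, 8, 4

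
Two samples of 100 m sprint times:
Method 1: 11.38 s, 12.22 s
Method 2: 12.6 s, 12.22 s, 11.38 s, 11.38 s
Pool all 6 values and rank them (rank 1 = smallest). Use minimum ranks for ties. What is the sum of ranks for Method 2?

Sorted (ascending): 11.38, 11.38, 11.38, 12.22, 12.22, 12.6
The 3 values of 11.38 occupy positions 1–3 → each gets rank 1.
The 2 values of 12.22 occupy positions 4–5 → each gets rank 4.
Method 2 values → pooled ranks: 12.6→6, 12.22→4, 11.38→1, 11.38→1
Rank sum = 6 + 4 + 1 + 1 = 12

12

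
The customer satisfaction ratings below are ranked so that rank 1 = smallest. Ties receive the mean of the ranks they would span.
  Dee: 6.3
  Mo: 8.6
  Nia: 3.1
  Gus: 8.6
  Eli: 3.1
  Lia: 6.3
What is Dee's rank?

3.5

Sorted (ascending): 3.1, 3.1, 6.3, 6.3, 8.6, 8.6
The 2 values of 3.1 occupy positions 1–2 → average rank (1+2)/2 = 1.5.
The 2 values of 6.3 occupy positions 3–4 → average rank (3+4)/2 = 3.5.
The 2 values of 8.6 occupy positions 5–6 → average rank (5+6)/2 = 5.5.
Dee has value 6.3 → rank 3.5.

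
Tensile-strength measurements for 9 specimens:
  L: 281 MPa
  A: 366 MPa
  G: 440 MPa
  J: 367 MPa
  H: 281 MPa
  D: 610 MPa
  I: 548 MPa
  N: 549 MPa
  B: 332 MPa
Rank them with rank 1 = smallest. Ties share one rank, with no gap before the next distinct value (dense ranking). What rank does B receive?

Sorted (ascending): 281, 281, 332, 366, 367, 440, 548, 549, 610
The 2 values of 281 share dense rank 1.
Remaining distinct values take the next consecutive integers.
B has value 332 MPa → rank 2.

2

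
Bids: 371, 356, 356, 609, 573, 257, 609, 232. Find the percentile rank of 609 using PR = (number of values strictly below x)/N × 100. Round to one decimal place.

75.0

N = 8.
Strictly below 609: 6. Equal to 609: 2.
PR = 6/8 × 100 = 75.0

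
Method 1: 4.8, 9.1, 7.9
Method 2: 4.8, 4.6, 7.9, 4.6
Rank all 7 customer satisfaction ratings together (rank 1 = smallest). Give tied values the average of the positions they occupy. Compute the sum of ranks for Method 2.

12

Sorted (ascending): 4.6, 4.6, 4.8, 4.8, 7.9, 7.9, 9.1
The 2 values of 4.6 occupy positions 1–2 → average rank (1+2)/2 = 1.5.
The 2 values of 4.8 occupy positions 3–4 → average rank (3+4)/2 = 3.5.
The 2 values of 7.9 occupy positions 5–6 → average rank (5+6)/2 = 5.5.
Method 2 values → pooled ranks: 4.8→3.5, 4.6→1.5, 7.9→5.5, 4.6→1.5
Rank sum = 3.5 + 1.5 + 5.5 + 1.5 = 12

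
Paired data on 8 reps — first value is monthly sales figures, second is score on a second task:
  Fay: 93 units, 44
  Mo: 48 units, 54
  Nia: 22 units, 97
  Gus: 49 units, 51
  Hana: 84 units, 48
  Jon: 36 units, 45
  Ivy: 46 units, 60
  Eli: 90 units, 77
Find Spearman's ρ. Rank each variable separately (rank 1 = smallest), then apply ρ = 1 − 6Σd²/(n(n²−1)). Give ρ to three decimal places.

-0.405

Ranks of variable 1: 8, 4, 1, 5, 6, 2, 3, 7
Ranks of variable 2: 1, 5, 8, 4, 3, 2, 6, 7
d = r₁ − r₂: 7, -1, -7, 1, 3, 0, -3, 0
d²: 49, 1, 49, 1, 9, 0, 9, 0; Σd² = 118
ρ = 1 − 6·118/(8·63) = 1 − 708/504 = -0.405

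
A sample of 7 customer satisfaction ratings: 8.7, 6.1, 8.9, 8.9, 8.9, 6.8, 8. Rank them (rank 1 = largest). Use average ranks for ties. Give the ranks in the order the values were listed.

Sorted (descending): 8.9, 8.9, 8.9, 8.7, 8, 6.8, 6.1
The 3 values of 8.9 occupy positions 1–3 → average rank 2.

4, 7, 2, 2, 2, 6, 5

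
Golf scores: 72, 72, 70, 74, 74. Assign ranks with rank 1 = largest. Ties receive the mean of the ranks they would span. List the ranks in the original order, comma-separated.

3.5, 3.5, 5, 1.5, 1.5

Sorted (descending): 74, 74, 72, 72, 70
The 2 values of 74 occupy positions 1–2 → average rank (1+2)/2 = 1.5.
The 2 values of 72 occupy positions 3–4 → average rank (3+4)/2 = 3.5.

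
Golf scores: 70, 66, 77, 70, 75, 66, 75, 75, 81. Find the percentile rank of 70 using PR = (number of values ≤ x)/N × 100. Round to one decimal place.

44.4

N = 9.
Strictly below 70: 2. Equal to 70: 2.
PR = 4/9 × 100 = 44.4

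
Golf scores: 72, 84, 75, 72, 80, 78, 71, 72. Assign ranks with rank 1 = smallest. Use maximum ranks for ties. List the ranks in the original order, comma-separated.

Sorted (ascending): 71, 72, 72, 72, 75, 78, 80, 84
The 3 values of 72 occupy positions 2–4 → each gets rank 4.

4, 8, 5, 4, 7, 6, 1, 4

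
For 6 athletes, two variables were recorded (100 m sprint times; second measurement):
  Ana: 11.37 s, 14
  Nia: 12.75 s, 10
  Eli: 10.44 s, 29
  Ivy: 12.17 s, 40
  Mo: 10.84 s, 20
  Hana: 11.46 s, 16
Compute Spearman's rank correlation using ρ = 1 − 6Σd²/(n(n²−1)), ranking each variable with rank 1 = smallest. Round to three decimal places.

Ranks of variable 1: 3, 6, 1, 5, 2, 4
Ranks of variable 2: 2, 1, 5, 6, 4, 3
d = r₁ − r₂: 1, 5, -4, -1, -2, 1
d²: 1, 25, 16, 1, 4, 1; Σd² = 48
ρ = 1 − 6·48/(6·35) = 1 − 288/210 = -0.371

-0.371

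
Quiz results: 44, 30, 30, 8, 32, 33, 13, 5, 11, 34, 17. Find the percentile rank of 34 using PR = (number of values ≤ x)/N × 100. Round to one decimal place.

N = 11.
Strictly below 34: 9. Equal to 34: 1.
PR = 10/11 × 100 = 90.9

90.9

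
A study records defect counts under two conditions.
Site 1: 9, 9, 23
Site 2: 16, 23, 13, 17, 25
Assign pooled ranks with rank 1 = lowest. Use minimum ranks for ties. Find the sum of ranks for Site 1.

Sorted (ascending): 9, 9, 13, 16, 17, 23, 23, 25
The 2 values of 9 occupy positions 1–2 → each gets rank 1.
The 2 values of 23 occupy positions 6–7 → each gets rank 6.
Site 1 values → pooled ranks: 9→1, 9→1, 23→6
Rank sum = 1 + 1 + 6 = 8

8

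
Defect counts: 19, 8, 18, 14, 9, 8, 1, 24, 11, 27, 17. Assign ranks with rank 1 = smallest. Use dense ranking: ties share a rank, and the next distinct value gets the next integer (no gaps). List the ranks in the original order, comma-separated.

8, 2, 7, 5, 3, 2, 1, 9, 4, 10, 6

Sorted (ascending): 1, 8, 8, 9, 11, 14, 17, 18, 19, 24, 27
The 2 values of 8 share dense rank 2.
Remaining distinct values take the next consecutive integers.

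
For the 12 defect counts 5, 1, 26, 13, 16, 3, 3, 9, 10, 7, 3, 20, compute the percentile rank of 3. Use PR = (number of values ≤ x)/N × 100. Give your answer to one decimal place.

N = 12.
Strictly below 3: 1. Equal to 3: 3.
PR = 4/12 × 100 = 33.3

33.3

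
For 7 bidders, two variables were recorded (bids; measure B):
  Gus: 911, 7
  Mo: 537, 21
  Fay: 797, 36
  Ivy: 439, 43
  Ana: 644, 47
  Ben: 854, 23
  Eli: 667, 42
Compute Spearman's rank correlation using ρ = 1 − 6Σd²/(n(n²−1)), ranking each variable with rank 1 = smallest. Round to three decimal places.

Ranks of variable 1: 7, 2, 5, 1, 3, 6, 4
Ranks of variable 2: 1, 2, 4, 6, 7, 3, 5
d = r₁ − r₂: 6, 0, 1, -5, -4, 3, -1
d²: 36, 0, 1, 25, 16, 9, 1; Σd² = 88
ρ = 1 − 6·88/(7·48) = 1 − 528/336 = -0.571

-0.571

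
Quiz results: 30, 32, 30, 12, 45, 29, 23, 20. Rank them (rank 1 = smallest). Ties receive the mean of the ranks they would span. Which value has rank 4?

Sorted (ascending): 12, 20, 23, 29, 30, 30, 32, 45
The 2 values of 30 occupy positions 5–6 → average rank (5+6)/2 = 5.5.
Rank 4 → value 29.

29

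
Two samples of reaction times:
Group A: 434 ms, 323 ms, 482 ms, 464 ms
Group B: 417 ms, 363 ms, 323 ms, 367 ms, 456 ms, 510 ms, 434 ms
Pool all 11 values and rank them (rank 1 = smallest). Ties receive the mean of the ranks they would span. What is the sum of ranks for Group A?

Sorted (ascending): 323, 323, 363, 367, 417, 434, 434, 456, 464, 482, 510
The 2 values of 323 occupy positions 1–2 → average rank (1+2)/2 = 1.5.
The 2 values of 434 occupy positions 6–7 → average rank (6+7)/2 = 6.5.
Group A values → pooled ranks: 434→6.5, 323→1.5, 482→10, 464→9
Rank sum = 6.5 + 1.5 + 10 + 9 = 27

27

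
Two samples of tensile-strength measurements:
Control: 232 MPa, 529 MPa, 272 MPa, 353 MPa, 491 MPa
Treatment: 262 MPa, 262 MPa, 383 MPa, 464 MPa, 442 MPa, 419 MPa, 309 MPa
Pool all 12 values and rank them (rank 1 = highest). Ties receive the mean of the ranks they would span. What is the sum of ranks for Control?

Sorted (descending): 529, 491, 464, 442, 419, 383, 353, 309, 272, 262, 262, 232
The 2 values of 262 occupy positions 10–11 → average rank (10+11)/2 = 10.5.
Control values → pooled ranks: 232→12, 529→1, 272→9, 353→7, 491→2
Rank sum = 12 + 1 + 9 + 7 + 2 = 31

31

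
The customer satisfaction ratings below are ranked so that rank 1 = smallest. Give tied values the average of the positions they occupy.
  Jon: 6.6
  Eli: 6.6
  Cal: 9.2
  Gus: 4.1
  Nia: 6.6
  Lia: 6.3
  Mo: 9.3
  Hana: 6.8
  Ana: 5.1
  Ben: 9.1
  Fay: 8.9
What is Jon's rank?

5

Sorted (ascending): 4.1, 5.1, 6.3, 6.6, 6.6, 6.6, 6.8, 8.9, 9.1, 9.2, 9.3
The 3 values of 6.6 occupy positions 4–6 → average rank 5.
Jon has value 6.6 → rank 5.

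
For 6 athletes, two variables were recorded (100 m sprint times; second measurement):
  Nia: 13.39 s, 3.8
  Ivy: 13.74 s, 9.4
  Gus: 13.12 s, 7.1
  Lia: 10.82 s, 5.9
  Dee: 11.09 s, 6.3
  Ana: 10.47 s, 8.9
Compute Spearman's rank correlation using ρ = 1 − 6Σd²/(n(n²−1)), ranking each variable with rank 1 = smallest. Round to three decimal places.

Ranks of variable 1: 5, 6, 4, 2, 3, 1
Ranks of variable 2: 1, 6, 4, 2, 3, 5
d = r₁ − r₂: 4, 0, 0, 0, 0, -4
d²: 16, 0, 0, 0, 0, 16; Σd² = 32
ρ = 1 − 6·32/(6·35) = 1 − 192/210 = 0.086

0.086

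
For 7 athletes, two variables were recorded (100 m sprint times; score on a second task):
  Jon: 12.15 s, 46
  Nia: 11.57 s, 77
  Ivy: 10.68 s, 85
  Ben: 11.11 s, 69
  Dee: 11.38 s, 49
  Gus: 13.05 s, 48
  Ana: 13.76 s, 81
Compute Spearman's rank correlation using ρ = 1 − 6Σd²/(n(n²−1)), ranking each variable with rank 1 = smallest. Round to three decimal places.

-0.321

Ranks of variable 1: 5, 4, 1, 2, 3, 6, 7
Ranks of variable 2: 1, 5, 7, 4, 3, 2, 6
d = r₁ − r₂: 4, -1, -6, -2, 0, 4, 1
d²: 16, 1, 36, 4, 0, 16, 1; Σd² = 74
ρ = 1 − 6·74/(7·48) = 1 − 444/336 = -0.321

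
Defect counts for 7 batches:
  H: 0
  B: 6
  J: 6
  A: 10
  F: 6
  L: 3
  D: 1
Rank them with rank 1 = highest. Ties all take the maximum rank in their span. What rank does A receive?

Sorted (descending): 10, 6, 6, 6, 3, 1, 0
The 3 values of 6 occupy positions 2–4 → each gets rank 4.
A has value 10 → rank 1.

1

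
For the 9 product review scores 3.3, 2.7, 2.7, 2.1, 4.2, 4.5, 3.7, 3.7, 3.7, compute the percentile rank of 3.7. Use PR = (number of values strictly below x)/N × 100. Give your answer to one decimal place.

N = 9.
Strictly below 3.7: 4. Equal to 3.7: 3.
PR = 4/9 × 100 = 44.4

44.4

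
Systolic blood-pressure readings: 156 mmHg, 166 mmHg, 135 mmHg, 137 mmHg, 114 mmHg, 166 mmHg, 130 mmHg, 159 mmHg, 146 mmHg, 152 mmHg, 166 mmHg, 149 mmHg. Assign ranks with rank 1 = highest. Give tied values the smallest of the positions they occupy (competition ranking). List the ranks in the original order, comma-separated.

5, 1, 10, 9, 12, 1, 11, 4, 8, 6, 1, 7

Sorted (descending): 166, 166, 166, 159, 156, 152, 149, 146, 137, 135, 130, 114
The 3 values of 166 occupy positions 1–3 → each gets rank 1.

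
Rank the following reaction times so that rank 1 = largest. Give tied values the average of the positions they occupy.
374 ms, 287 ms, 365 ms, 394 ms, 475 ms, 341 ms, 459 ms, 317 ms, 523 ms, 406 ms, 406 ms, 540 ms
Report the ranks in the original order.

8, 12, 9, 7, 3, 10, 4, 11, 2, 5.5, 5.5, 1

Sorted (descending): 540, 523, 475, 459, 406, 406, 394, 374, 365, 341, 317, 287
The 2 values of 406 occupy positions 5–6 → average rank (5+6)/2 = 5.5.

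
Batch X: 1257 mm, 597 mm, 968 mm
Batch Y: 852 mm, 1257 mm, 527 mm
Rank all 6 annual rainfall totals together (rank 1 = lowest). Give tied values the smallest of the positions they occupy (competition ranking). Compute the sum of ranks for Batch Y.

9

Sorted (ascending): 527, 597, 852, 968, 1257, 1257
The 2 values of 1257 occupy positions 5–6 → each gets rank 5.
Batch Y values → pooled ranks: 852→3, 1257→5, 527→1
Rank sum = 3 + 5 + 1 = 9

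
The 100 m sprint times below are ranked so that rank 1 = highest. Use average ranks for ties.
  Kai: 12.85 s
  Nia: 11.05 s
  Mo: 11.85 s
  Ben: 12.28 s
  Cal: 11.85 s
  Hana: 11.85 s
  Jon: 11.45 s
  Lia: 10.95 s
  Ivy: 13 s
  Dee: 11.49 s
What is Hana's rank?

Sorted (descending): 13, 12.85, 12.28, 11.85, 11.85, 11.85, 11.49, 11.45, 11.05, 10.95
The 3 values of 11.85 occupy positions 4–6 → average rank 5.
Hana has value 11.85 s → rank 5.

5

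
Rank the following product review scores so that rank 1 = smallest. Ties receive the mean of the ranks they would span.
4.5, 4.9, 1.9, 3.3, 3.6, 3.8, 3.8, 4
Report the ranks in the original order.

7, 8, 1, 2, 3, 4.5, 4.5, 6

Sorted (ascending): 1.9, 3.3, 3.6, 3.8, 3.8, 4, 4.5, 4.9
The 2 values of 3.8 occupy positions 4–5 → average rank (4+5)/2 = 4.5.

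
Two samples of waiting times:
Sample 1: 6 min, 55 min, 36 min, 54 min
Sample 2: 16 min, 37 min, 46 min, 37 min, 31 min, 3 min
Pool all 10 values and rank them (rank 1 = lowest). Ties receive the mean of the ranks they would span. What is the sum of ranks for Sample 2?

Sorted (ascending): 3, 6, 16, 31, 36, 37, 37, 46, 54, 55
The 2 values of 37 occupy positions 6–7 → average rank (6+7)/2 = 6.5.
Sample 2 values → pooled ranks: 16→3, 37→6.5, 46→8, 37→6.5, 31→4, 3→1
Rank sum = 3 + 6.5 + 8 + 6.5 + 4 + 1 = 29

29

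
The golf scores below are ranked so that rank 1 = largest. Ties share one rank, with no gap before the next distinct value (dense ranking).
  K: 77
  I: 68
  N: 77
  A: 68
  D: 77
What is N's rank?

1

Sorted (descending): 77, 77, 77, 68, 68
The 3 values of 77 share dense rank 1.
The 2 values of 68 share dense rank 2.
N has value 77 → rank 1.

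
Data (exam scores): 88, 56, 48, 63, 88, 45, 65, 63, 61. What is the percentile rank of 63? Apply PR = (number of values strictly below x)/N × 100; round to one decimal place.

44.4

N = 9.
Strictly below 63: 4. Equal to 63: 2.
PR = 4/9 × 100 = 44.4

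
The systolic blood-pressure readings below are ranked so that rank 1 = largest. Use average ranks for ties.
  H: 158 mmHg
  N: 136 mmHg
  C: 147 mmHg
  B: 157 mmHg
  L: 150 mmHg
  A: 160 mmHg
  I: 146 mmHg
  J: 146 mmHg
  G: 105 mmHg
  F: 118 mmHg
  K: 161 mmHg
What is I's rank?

Sorted (descending): 161, 160, 158, 157, 150, 147, 146, 146, 136, 118, 105
The 2 values of 146 occupy positions 7–8 → average rank (7+8)/2 = 7.5.
I has value 146 mmHg → rank 7.5.

7.5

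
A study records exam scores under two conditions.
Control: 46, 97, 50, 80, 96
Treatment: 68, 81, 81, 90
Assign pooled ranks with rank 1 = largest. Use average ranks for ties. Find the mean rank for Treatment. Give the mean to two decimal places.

4.75

Sorted (descending): 97, 96, 90, 81, 81, 80, 68, 50, 46
The 2 values of 81 occupy positions 4–5 → average rank (4+5)/2 = 4.5.
Treatment values → pooled ranks: 68→7, 81→4.5, 81→4.5, 90→3
Mean rank = (7 + 4.5 + 4.5 + 3) / 4 = 4.75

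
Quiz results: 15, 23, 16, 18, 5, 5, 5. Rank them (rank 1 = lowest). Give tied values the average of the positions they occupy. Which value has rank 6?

18

Sorted (ascending): 5, 5, 5, 15, 16, 18, 23
The 3 values of 5 occupy positions 1–3 → average rank 2.
Rank 6 → value 18.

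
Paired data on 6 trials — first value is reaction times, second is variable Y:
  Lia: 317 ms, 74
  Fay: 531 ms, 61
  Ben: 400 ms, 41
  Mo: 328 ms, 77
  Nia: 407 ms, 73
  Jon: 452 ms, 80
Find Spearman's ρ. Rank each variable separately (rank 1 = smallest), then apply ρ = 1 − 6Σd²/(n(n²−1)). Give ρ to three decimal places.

Ranks of variable 1: 1, 6, 3, 2, 4, 5
Ranks of variable 2: 4, 2, 1, 5, 3, 6
d = r₁ − r₂: -3, 4, 2, -3, 1, -1
d²: 9, 16, 4, 9, 1, 1; Σd² = 40
ρ = 1 − 6·40/(6·35) = 1 − 240/210 = -0.143

-0.143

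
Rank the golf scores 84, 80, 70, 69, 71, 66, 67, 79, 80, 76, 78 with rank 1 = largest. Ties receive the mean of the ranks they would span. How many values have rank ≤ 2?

1

Sorted (descending): 84, 80, 80, 79, 78, 76, 71, 70, 69, 67, 66
The 2 values of 80 occupy positions 2–3 → average rank (2+3)/2 = 2.5.
Ranks ≤ 2: {1} → 1 value.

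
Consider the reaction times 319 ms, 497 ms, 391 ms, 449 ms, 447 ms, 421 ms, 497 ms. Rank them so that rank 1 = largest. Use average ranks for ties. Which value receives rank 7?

Sorted (descending): 497, 497, 449, 447, 421, 391, 319
The 2 values of 497 occupy positions 1–2 → average rank (1+2)/2 = 1.5.
Rank 7 → value 319.

319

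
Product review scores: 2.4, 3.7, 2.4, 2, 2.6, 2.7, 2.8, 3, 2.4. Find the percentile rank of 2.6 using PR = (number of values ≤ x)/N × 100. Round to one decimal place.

55.6

N = 9.
Strictly below 2.6: 4. Equal to 2.6: 1.
PR = 5/9 × 100 = 55.6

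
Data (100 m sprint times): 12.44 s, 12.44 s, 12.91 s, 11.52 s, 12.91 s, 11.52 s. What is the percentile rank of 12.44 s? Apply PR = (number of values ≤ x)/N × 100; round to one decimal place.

66.7

N = 6.
Strictly below 12.44: 2. Equal to 12.44: 2.
PR = 4/6 × 100 = 66.7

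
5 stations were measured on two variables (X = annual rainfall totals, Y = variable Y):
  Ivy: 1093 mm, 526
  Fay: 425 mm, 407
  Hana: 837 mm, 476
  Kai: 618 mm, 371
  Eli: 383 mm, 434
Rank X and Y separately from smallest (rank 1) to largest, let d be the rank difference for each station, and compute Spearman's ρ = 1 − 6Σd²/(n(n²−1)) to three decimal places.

0.600

Ranks of variable 1: 5, 2, 4, 3, 1
Ranks of variable 2: 5, 2, 4, 1, 3
d = r₁ − r₂: 0, 0, 0, 2, -2
d²: 0, 0, 0, 4, 4; Σd² = 8
ρ = 1 − 6·8/(5·24) = 1 − 48/120 = 0.600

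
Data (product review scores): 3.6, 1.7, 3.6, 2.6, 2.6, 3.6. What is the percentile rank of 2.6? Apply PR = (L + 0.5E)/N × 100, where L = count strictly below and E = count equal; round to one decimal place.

N = 6.
Strictly below 2.6: 1. Equal to 2.6: 2.
PR = (1 + 0.5·2)/6 × 100 = 33.3

33.3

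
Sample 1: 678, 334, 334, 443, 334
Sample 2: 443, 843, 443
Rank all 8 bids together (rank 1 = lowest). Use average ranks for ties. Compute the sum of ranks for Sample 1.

Sorted (ascending): 334, 334, 334, 443, 443, 443, 678, 843
The 3 values of 334 occupy positions 1–3 → average rank 2.
The 3 values of 443 occupy positions 4–6 → average rank 5.
Sample 1 values → pooled ranks: 678→7, 334→2, 334→2, 443→5, 334→2
Rank sum = 7 + 2 + 2 + 5 + 2 = 18

18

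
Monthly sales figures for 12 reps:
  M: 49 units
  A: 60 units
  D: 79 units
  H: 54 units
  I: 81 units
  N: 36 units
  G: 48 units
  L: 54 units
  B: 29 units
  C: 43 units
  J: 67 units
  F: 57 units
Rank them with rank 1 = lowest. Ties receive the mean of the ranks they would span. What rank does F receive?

Sorted (ascending): 29, 36, 43, 48, 49, 54, 54, 57, 60, 67, 79, 81
The 2 values of 54 occupy positions 6–7 → average rank (6+7)/2 = 6.5.
F has value 57 units → rank 8.

8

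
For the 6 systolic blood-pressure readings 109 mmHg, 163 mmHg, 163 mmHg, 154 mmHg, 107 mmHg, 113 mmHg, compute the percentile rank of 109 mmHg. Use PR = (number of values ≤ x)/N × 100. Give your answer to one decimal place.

33.3

N = 6.
Strictly below 109: 1. Equal to 109: 1.
PR = 2/6 × 100 = 33.3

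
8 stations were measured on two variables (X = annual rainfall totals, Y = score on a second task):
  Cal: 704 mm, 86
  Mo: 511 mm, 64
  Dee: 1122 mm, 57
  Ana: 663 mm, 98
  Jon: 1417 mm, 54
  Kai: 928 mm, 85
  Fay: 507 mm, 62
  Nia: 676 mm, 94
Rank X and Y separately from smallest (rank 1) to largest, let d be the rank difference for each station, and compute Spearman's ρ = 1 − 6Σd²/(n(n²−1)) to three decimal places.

-0.405

Ranks of variable 1: 5, 2, 7, 3, 8, 6, 1, 4
Ranks of variable 2: 6, 4, 2, 8, 1, 5, 3, 7
d = r₁ − r₂: -1, -2, 5, -5, 7, 1, -2, -3
d²: 1, 4, 25, 25, 49, 1, 4, 9; Σd² = 118
ρ = 1 − 6·118/(8·63) = 1 − 708/504 = -0.405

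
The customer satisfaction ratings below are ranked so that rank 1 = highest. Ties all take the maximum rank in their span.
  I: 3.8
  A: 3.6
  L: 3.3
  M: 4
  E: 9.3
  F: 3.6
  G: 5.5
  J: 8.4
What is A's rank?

Sorted (descending): 9.3, 8.4, 5.5, 4, 3.8, 3.6, 3.6, 3.3
The 2 values of 3.6 occupy positions 6–7 → each gets rank 7.
A has value 3.6 → rank 7.

7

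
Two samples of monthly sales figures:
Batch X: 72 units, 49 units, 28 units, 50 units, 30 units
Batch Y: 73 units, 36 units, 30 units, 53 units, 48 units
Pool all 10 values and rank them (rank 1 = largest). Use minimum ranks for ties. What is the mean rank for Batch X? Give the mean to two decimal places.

5.80

Sorted (descending): 73, 72, 53, 50, 49, 48, 36, 30, 30, 28
The 2 values of 30 occupy positions 8–9 → each gets rank 8.
Batch X values → pooled ranks: 72→2, 49→5, 28→10, 50→4, 30→8
Mean rank = (2 + 5 + 10 + 4 + 8) / 5 = 5.80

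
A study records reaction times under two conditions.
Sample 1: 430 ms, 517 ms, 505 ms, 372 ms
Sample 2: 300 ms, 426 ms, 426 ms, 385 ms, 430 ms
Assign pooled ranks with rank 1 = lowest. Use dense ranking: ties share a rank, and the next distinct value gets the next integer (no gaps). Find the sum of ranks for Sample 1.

20

Sorted (ascending): 300, 372, 385, 426, 426, 430, 430, 505, 517
The 2 values of 426 share dense rank 4.
The 2 values of 430 share dense rank 5.
Remaining distinct values take the next consecutive integers.
Sample 1 values → pooled ranks: 430→5, 517→7, 505→6, 372→2
Rank sum = 5 + 7 + 6 + 2 = 20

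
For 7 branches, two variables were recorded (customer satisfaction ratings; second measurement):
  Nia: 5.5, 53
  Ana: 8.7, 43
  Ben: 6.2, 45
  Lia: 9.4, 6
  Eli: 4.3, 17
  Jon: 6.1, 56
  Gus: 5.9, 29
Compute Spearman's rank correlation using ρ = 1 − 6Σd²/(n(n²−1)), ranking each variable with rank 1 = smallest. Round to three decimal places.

Ranks of variable 1: 2, 6, 5, 7, 1, 4, 3
Ranks of variable 2: 6, 4, 5, 1, 2, 7, 3
d = r₁ − r₂: -4, 2, 0, 6, -1, -3, 0
d²: 16, 4, 0, 36, 1, 9, 0; Σd² = 66
ρ = 1 − 6·66/(7·48) = 1 − 396/336 = -0.179

-0.179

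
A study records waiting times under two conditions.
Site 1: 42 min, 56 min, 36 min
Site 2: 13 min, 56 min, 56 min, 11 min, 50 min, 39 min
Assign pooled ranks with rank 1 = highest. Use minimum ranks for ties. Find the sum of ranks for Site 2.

29

Sorted (descending): 56, 56, 56, 50, 42, 39, 36, 13, 11
The 3 values of 56 occupy positions 1–3 → each gets rank 1.
Site 2 values → pooled ranks: 13→8, 56→1, 56→1, 11→9, 50→4, 39→6
Rank sum = 8 + 1 + 1 + 9 + 4 + 6 = 29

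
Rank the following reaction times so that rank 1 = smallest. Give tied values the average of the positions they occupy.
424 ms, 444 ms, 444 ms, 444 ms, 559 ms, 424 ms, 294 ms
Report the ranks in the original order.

2.5, 5, 5, 5, 7, 2.5, 1

Sorted (ascending): 294, 424, 424, 444, 444, 444, 559
The 2 values of 424 occupy positions 2–3 → average rank (2+3)/2 = 2.5.
The 3 values of 444 occupy positions 4–6 → average rank 5.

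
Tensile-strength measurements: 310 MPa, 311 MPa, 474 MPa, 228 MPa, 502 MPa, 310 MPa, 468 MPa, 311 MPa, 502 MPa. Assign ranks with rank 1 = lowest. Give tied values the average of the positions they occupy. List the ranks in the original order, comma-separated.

Sorted (ascending): 228, 310, 310, 311, 311, 468, 474, 502, 502
The 2 values of 310 occupy positions 2–3 → average rank (2+3)/2 = 2.5.
The 2 values of 311 occupy positions 4–5 → average rank (4+5)/2 = 4.5.
The 2 values of 502 occupy positions 8–9 → average rank (8+9)/2 = 8.5.

2.5, 4.5, 7, 1, 8.5, 2.5, 6, 4.5, 8.5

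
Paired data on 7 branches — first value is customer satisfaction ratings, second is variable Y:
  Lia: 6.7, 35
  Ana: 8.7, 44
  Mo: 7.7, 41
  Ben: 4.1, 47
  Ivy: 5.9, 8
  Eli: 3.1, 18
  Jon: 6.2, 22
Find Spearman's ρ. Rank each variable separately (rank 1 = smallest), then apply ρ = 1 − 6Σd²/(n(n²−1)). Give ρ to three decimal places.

0.393

Ranks of variable 1: 5, 7, 6, 2, 3, 1, 4
Ranks of variable 2: 4, 6, 5, 7, 1, 2, 3
d = r₁ − r₂: 1, 1, 1, -5, 2, -1, 1
d²: 1, 1, 1, 25, 4, 1, 1; Σd² = 34
ρ = 1 − 6·34/(7·48) = 1 − 204/336 = 0.393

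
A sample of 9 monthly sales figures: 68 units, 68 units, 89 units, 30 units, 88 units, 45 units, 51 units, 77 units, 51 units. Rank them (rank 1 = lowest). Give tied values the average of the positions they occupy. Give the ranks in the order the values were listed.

Sorted (ascending): 30, 45, 51, 51, 68, 68, 77, 88, 89
The 2 values of 51 occupy positions 3–4 → average rank (3+4)/2 = 3.5.
The 2 values of 68 occupy positions 5–6 → average rank (5+6)/2 = 5.5.

5.5, 5.5, 9, 1, 8, 2, 3.5, 7, 3.5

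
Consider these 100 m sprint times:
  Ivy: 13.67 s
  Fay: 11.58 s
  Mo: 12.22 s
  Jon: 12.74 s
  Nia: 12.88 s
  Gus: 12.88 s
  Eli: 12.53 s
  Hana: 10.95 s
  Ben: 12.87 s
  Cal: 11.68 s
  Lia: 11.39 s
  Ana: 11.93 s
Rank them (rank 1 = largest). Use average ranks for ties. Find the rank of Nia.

Sorted (descending): 13.67, 12.88, 12.88, 12.87, 12.74, 12.53, 12.22, 11.93, 11.68, 11.58, 11.39, 10.95
The 2 values of 12.88 occupy positions 2–3 → average rank (2+3)/2 = 2.5.
Nia has value 12.88 s → rank 2.5.

2.5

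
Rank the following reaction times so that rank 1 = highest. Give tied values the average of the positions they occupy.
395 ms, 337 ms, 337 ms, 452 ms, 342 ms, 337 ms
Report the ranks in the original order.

2, 5, 5, 1, 3, 5

Sorted (descending): 452, 395, 342, 337, 337, 337
The 3 values of 337 occupy positions 4–6 → average rank 5.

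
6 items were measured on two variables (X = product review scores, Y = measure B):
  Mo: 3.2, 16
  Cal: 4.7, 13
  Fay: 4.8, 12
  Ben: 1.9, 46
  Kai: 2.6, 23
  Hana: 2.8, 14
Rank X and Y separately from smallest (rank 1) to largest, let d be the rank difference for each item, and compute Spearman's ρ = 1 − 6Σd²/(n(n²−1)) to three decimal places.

Ranks of variable 1: 4, 5, 6, 1, 2, 3
Ranks of variable 2: 4, 2, 1, 6, 5, 3
d = r₁ − r₂: 0, 3, 5, -5, -3, 0
d²: 0, 9, 25, 25, 9, 0; Σd² = 68
ρ = 1 − 6·68/(6·35) = 1 − 408/210 = -0.943

-0.943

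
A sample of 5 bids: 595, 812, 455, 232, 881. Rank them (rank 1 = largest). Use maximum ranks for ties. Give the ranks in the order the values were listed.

Sorted (descending): 881, 812, 595, 455, 232
No ties — each value takes its position as its rank.

3, 2, 4, 5, 1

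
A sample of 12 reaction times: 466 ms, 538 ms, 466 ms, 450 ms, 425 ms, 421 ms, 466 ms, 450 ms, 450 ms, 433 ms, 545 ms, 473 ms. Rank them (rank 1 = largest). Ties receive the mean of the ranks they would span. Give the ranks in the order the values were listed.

Sorted (descending): 545, 538, 473, 466, 466, 466, 450, 450, 450, 433, 425, 421
The 3 values of 466 occupy positions 4–6 → average rank 5.
The 3 values of 450 occupy positions 7–9 → average rank 8.

5, 2, 5, 8, 11, 12, 5, 8, 8, 10, 1, 3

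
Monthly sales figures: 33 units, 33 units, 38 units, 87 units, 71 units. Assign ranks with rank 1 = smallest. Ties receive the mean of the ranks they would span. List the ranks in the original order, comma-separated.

1.5, 1.5, 3, 5, 4

Sorted (ascending): 33, 33, 38, 71, 87
The 2 values of 33 occupy positions 1–2 → average rank (1+2)/2 = 1.5.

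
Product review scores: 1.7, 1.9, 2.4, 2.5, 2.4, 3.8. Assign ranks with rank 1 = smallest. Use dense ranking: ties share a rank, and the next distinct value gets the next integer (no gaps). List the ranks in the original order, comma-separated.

1, 2, 3, 4, 3, 5

Sorted (ascending): 1.7, 1.9, 2.4, 2.4, 2.5, 3.8
The 2 values of 2.4 share dense rank 3.
Remaining distinct values take the next consecutive integers.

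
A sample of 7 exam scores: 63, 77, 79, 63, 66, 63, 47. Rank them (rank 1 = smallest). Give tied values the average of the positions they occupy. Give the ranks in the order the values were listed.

Sorted (ascending): 47, 63, 63, 63, 66, 77, 79
The 3 values of 63 occupy positions 2–4 → average rank 3.

3, 6, 7, 3, 5, 3, 1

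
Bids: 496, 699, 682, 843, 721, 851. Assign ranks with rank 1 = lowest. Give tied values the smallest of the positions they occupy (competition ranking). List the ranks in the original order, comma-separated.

Sorted (ascending): 496, 682, 699, 721, 843, 851
No ties — each value takes its position as its rank.

1, 3, 2, 5, 4, 6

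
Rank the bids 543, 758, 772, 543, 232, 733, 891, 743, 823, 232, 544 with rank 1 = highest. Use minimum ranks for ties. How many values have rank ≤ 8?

Sorted (descending): 891, 823, 772, 758, 743, 733, 544, 543, 543, 232, 232
The 2 values of 543 occupy positions 8–9 → each gets rank 8.
The 2 values of 232 occupy positions 10–11 → each gets rank 10.
Ranks ≤ 8: {1, 2, 3, 4, 5, 6, 7, 8, 8} → 9 values.

9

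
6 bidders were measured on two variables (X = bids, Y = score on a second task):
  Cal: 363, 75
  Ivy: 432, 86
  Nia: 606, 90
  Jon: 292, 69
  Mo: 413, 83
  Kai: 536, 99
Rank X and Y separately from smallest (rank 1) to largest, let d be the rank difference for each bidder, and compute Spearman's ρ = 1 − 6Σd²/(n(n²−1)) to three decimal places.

Ranks of variable 1: 2, 4, 6, 1, 3, 5
Ranks of variable 2: 2, 4, 5, 1, 3, 6
d = r₁ − r₂: 0, 0, 1, 0, 0, -1
d²: 0, 0, 1, 0, 0, 1; Σd² = 2
ρ = 1 − 6·2/(6·35) = 1 − 12/210 = 0.943

0.943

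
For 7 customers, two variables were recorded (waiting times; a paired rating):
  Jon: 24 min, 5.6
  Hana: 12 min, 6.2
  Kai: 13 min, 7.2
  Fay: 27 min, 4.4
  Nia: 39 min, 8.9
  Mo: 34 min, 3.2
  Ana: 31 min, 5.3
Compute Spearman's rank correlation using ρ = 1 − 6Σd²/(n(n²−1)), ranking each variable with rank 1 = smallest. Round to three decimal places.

Ranks of variable 1: 3, 1, 2, 4, 7, 6, 5
Ranks of variable 2: 4, 5, 6, 2, 7, 1, 3
d = r₁ − r₂: -1, -4, -4, 2, 0, 5, 2
d²: 1, 16, 16, 4, 0, 25, 4; Σd² = 66
ρ = 1 − 6·66/(7·48) = 1 − 396/336 = -0.179

-0.179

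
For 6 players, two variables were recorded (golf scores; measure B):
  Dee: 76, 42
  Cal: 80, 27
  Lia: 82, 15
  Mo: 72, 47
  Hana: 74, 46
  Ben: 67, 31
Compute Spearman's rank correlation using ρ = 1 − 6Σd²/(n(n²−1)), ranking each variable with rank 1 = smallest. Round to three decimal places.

-0.657

Ranks of variable 1: 4, 5, 6, 2, 3, 1
Ranks of variable 2: 4, 2, 1, 6, 5, 3
d = r₁ − r₂: 0, 3, 5, -4, -2, -2
d²: 0, 9, 25, 16, 4, 4; Σd² = 58
ρ = 1 − 6·58/(6·35) = 1 − 348/210 = -0.657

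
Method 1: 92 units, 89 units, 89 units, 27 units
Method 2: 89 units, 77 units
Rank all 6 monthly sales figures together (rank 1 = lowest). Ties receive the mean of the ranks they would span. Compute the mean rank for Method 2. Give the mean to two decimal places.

3.00

Sorted (ascending): 27, 77, 89, 89, 89, 92
The 3 values of 89 occupy positions 3–5 → average rank 4.
Method 2 values → pooled ranks: 89→4, 77→2
Mean rank = (4 + 2) / 2 = 3.00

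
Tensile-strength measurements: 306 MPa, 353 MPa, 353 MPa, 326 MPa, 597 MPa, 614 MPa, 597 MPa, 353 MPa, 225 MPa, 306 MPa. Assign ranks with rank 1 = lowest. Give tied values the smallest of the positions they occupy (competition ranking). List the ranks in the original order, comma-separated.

2, 5, 5, 4, 8, 10, 8, 5, 1, 2

Sorted (ascending): 225, 306, 306, 326, 353, 353, 353, 597, 597, 614
The 2 values of 306 occupy positions 2–3 → each gets rank 2.
The 3 values of 353 occupy positions 5–7 → each gets rank 5.
The 2 values of 597 occupy positions 8–9 → each gets rank 8.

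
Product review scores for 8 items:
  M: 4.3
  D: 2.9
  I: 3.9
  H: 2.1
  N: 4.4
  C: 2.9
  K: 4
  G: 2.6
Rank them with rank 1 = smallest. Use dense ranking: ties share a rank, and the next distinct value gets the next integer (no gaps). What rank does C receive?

Sorted (ascending): 2.1, 2.6, 2.9, 2.9, 3.9, 4, 4.3, 4.4
The 2 values of 2.9 share dense rank 3.
Remaining distinct values take the next consecutive integers.
C has value 2.9 → rank 3.

3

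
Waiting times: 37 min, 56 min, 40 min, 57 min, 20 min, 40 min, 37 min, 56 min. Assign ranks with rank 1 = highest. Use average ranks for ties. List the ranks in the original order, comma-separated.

6.5, 2.5, 4.5, 1, 8, 4.5, 6.5, 2.5

Sorted (descending): 57, 56, 56, 40, 40, 37, 37, 20
The 2 values of 56 occupy positions 2–3 → average rank (2+3)/2 = 2.5.
The 2 values of 40 occupy positions 4–5 → average rank (4+5)/2 = 4.5.
The 2 values of 37 occupy positions 6–7 → average rank (6+7)/2 = 6.5.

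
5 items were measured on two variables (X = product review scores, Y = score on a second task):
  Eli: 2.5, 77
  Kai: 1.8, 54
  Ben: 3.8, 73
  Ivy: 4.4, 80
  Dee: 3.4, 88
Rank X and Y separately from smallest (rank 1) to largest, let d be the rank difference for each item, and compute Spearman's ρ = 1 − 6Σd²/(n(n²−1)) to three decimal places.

Ranks of variable 1: 2, 1, 4, 5, 3
Ranks of variable 2: 3, 1, 2, 4, 5
d = r₁ − r₂: -1, 0, 2, 1, -2
d²: 1, 0, 4, 1, 4; Σd² = 10
ρ = 1 − 6·10/(5·24) = 1 − 60/120 = 0.500

0.500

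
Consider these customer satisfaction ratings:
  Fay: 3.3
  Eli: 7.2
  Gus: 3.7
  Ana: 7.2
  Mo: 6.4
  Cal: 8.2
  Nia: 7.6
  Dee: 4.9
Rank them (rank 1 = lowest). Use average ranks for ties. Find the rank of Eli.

5.5

Sorted (ascending): 3.3, 3.7, 4.9, 6.4, 7.2, 7.2, 7.6, 8.2
The 2 values of 7.2 occupy positions 5–6 → average rank (5+6)/2 = 5.5.
Eli has value 7.2 → rank 5.5.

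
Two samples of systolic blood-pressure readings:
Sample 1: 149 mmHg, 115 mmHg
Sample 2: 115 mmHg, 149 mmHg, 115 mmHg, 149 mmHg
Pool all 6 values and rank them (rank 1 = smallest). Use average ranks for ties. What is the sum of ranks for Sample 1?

Sorted (ascending): 115, 115, 115, 149, 149, 149
The 3 values of 115 occupy positions 1–3 → average rank 2.
The 3 values of 149 occupy positions 4–6 → average rank 5.
Sample 1 values → pooled ranks: 149→5, 115→2
Rank sum = 5 + 2 = 7

7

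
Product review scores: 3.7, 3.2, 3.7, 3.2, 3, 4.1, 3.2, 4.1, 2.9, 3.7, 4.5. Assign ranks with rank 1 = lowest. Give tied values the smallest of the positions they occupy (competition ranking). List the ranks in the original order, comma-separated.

6, 3, 6, 3, 2, 9, 3, 9, 1, 6, 11

Sorted (ascending): 2.9, 3, 3.2, 3.2, 3.2, 3.7, 3.7, 3.7, 4.1, 4.1, 4.5
The 3 values of 3.2 occupy positions 3–5 → each gets rank 3.
The 3 values of 3.7 occupy positions 6–8 → each gets rank 6.
The 2 values of 4.1 occupy positions 9–10 → each gets rank 9.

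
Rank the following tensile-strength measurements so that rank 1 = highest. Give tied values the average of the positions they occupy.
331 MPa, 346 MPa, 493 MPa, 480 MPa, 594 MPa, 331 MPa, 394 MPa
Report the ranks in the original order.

6.5, 5, 2, 3, 1, 6.5, 4

Sorted (descending): 594, 493, 480, 394, 346, 331, 331
The 2 values of 331 occupy positions 6–7 → average rank (6+7)/2 = 6.5.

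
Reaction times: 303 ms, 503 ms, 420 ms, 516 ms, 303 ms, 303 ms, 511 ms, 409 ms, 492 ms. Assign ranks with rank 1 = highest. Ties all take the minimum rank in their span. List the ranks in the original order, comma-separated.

7, 3, 5, 1, 7, 7, 2, 6, 4

Sorted (descending): 516, 511, 503, 492, 420, 409, 303, 303, 303
The 3 values of 303 occupy positions 7–9 → each gets rank 7.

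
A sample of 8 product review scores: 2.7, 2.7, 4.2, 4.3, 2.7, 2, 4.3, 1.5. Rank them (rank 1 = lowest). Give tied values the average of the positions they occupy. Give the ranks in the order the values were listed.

Sorted (ascending): 1.5, 2, 2.7, 2.7, 2.7, 4.2, 4.3, 4.3
The 3 values of 2.7 occupy positions 3–5 → average rank 4.
The 2 values of 4.3 occupy positions 7–8 → average rank (7+8)/2 = 7.5.

4, 4, 6, 7.5, 4, 2, 7.5, 1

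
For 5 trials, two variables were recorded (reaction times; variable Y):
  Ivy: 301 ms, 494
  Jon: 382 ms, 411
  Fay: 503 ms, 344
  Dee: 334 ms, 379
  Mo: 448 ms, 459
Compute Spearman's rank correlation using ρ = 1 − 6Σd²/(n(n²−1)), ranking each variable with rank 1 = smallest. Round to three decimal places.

-0.600

Ranks of variable 1: 1, 3, 5, 2, 4
Ranks of variable 2: 5, 3, 1, 2, 4
d = r₁ − r₂: -4, 0, 4, 0, 0
d²: 16, 0, 16, 0, 0; Σd² = 32
ρ = 1 − 6·32/(5·24) = 1 − 192/120 = -0.600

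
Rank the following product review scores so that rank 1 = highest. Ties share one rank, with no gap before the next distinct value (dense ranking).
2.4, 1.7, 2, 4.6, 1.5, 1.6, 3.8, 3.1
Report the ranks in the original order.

Sorted (descending): 4.6, 3.8, 3.1, 2.4, 2, 1.7, 1.6, 1.5
No ties — each value takes its position as its rank.

4, 6, 5, 1, 8, 7, 2, 3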